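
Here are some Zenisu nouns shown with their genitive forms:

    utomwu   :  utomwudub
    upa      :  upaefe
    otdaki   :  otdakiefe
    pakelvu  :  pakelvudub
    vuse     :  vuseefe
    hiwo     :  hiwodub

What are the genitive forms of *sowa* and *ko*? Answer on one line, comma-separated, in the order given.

The alternation tracks the last vowel of the stem — -dub when the last vowel of the stem is a rounded vowel (*utomwu*, *pakelvu*, *hiwo*); -efe when the last vowel of the stem is an unrounded vowel (*upa*, *otdaki*, *vuse*).
*sowa* — last vowel /a/ (an unrounded vowel) → -efe → *sowaefe*.
Since the last vowel of *ko* is /o/ (a rounded vowel), it takes -dub, giving *kodub*.

sowaefe, kodub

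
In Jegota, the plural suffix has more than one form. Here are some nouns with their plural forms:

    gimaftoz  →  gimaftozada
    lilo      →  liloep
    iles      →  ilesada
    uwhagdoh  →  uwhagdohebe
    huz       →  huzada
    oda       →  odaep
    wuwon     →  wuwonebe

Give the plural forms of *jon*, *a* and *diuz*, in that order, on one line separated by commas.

jonebe, aep, diuzada

The suffix is conditioned by the final sound: -ada when the stem ends in a sibilant (*gimaftoz*, *iles*, *huz*); -ebe when the stem ends in a non-sibilant consonant (*uwhagdoh*, *wuwon*); -ep when the stem ends in a vowel (*lilo*, *oda*).
*jon* — final sound /n/ (a non-sibilant consonant) → -ebe → *jonebe*.
Since the final sound of *a* is /a/ (a vowel), it takes -ep, giving *aep*.
*diuz*: final sound = /z/, a sibilant → -ada → *diuzada*.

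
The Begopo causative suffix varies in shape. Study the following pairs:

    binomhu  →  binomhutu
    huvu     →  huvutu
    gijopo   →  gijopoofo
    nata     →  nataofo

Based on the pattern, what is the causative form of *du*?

dutu

The alternation tracks the last vowel of the stem — -tu when the last vowel of the stem is a high vowel (*binomhu*, *huvu*); -ofo when the last vowel of the stem is a non-high vowel (*gijopo*, *nata*).
Since the last vowel of *du* is /u/ (a high vowel), it takes -tu, giving *dutu*.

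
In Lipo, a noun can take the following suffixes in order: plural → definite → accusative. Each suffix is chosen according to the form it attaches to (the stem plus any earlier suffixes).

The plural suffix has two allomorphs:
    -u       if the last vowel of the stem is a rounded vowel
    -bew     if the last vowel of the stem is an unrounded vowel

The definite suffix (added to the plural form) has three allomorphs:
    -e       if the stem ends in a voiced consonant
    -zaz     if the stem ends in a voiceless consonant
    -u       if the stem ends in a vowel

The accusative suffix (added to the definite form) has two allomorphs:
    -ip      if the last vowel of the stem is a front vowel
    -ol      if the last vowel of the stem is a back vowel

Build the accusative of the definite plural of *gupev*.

gupevbeweip

Since the last vowel of *gupev* is /e/ (an unrounded vowel), it takes -bew, giving *gupevbew*.
The final sound of the plural form *gupevbew* is /w/, which is a voiced consonant, so the definite suffix is -e, giving *gupevbewe*.
The last vowel of the definite form *gupevbewe* is /e/, which is a front vowel, so the accusative suffix is -ip, giving *gupevbeweip*.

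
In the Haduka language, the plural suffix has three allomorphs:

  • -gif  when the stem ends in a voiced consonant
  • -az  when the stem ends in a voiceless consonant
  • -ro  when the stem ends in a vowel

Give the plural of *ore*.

*ore* — final sound /e/ (a vowel) → -ro → *orero*.

orero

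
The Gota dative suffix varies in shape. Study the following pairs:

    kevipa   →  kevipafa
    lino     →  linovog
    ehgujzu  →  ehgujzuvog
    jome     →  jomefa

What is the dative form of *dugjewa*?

Looking at the last vowel of each stem: -vog when the last vowel of the stem is a rounded vowel (*lino*, *ehgujzu*); -fa when the last vowel of the stem is an unrounded vowel (*kevipa*, *jome*).
*dugjewa*: last vowel = /a/, an unrounded vowel → -fa → *dugjewafa*.

dugjewafa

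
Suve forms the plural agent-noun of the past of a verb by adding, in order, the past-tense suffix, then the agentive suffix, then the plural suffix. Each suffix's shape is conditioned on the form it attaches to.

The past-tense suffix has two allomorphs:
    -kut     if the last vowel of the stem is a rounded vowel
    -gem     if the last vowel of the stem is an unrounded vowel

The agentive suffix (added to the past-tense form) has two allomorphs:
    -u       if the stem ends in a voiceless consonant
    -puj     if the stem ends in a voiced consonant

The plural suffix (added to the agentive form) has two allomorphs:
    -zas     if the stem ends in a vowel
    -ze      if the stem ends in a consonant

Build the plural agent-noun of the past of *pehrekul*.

The last vowel of *pehrekul* is /u/, which is a rounded vowel, so the past-tense suffix is -kut, giving *pehrekulkut*.
The final consonant of the past-tense form *pehrekulkut* is /t/, which is voiceless, so the agentive suffix is -u, giving *pehrekulkutu*.
The agentive form *pehrekulkutu*: final sound = /u/, a vowel → -zas → *pehrekulkutuzas*.

pehrekulkutuzas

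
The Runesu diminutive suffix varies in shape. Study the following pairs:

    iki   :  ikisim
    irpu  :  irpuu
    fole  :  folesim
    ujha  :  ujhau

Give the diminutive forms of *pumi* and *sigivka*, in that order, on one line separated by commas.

The pattern is front/back vowel harmony: -sim when the last vowel of the stem is a front vowel (*iki*, *fole*); -u when the last vowel of the stem is a back vowel (*irpu*, *ujha*).
Since the last vowel of *pumi* is /i/ (a front vowel), it takes -sim, giving *pumisim*.
Since the last vowel of *sigivka* is /a/ (a back vowel), it takes -u, giving *sigivkau*.

pumisim, sigivkau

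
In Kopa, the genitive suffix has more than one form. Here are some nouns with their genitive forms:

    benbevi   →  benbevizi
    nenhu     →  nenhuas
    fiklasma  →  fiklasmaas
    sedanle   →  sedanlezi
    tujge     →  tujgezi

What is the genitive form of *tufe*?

The pattern is front/back vowel harmony: -zi when the last vowel of the stem is a front vowel (*benbevi*, *sedanle*, *tujge*); -as when the last vowel of the stem is a back vowel (*nenhu*, *fiklasma*).
*tufe*: last vowel = /e/, a front vowel → -zi → *tufezi*.

tufezi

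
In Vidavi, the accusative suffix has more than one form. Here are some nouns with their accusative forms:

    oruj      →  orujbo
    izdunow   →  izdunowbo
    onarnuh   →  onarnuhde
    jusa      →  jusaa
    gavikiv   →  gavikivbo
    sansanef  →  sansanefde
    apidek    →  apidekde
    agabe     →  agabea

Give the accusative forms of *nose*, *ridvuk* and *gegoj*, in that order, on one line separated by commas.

nosea, ridvukde, gegojbo

The alternation tracks the final sound of the stem — -de when the stem ends in a voiceless consonant (*onarnuh*, *sansanef*, *apidek*); -bo when the stem ends in a voiced consonant (*oruj*, *izdunow*, *gavikiv*); -a when the stem ends in a vowel (*jusa*, *agabe*).
Since the final sound of *nose* is /e/ (a vowel), it takes -a, giving *nosea*.
Since the final sound of *ridvuk* is /k/ (a voiceless consonant), it takes -de, giving *ridvukde*.
*gegoj*: final sound = /j/, a voiced consonant → -bo → *gegojbo*.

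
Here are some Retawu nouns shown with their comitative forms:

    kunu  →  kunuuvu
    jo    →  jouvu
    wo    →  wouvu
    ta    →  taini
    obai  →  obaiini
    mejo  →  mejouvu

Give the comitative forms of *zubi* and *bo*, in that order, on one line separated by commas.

zubiini, bouvu

The suffix is conditioned by the last vowel: -uvu when the last vowel of the stem is a rounded vowel (*kunu*, *jo*, *wo*, *mejo*); -ini when the last vowel of the stem is an unrounded vowel (*ta*, *obai*).
*zubi* — last vowel /i/ (an unrounded vowel) → -ini → *zubiini*.
*bo*: last vowel = /o/, a rounded vowel → -uvu → *bouvu*.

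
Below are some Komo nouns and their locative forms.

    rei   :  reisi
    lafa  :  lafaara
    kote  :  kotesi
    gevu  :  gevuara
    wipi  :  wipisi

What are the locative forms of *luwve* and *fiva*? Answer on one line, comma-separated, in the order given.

luwvesi, fivaara

The alternation tracks the last vowel of the stem — -si when the last vowel of the stem is a front vowel (*rei*, *kote*, *wipi*); -ara when the last vowel of the stem is a back vowel (*lafa*, *gevu*).
*luwve* — last vowel /e/ (a front vowel) → -si → *luwvesi*.
*fiva* — last vowel /a/ (a back vowel) → -ara → *fivaara*.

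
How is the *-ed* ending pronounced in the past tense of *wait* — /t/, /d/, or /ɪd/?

/ɪd/

The stem *wait* ends in /t/ or /d/.
The -ed suffix is realized as /ɪd/ after /t, d/; as /t/ after other voiceless consonants; and as /d/ after other voiced sounds.
So -ed on *wait* is pronounced /ɪd/.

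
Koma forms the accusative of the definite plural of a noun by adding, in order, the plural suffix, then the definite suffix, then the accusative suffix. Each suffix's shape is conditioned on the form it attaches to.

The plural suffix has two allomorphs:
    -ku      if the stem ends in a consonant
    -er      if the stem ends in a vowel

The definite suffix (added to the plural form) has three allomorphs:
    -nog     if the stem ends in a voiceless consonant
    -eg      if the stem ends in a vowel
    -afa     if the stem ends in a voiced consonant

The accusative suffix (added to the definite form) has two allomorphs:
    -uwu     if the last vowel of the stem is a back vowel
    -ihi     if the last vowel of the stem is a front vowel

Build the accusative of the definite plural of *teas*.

teaskuegihi

*teas* — final sound /s/ (a consonant) → -ku → *teasku*.
The plural form *teasku* — final sound /u/ (a vowel) → -eg → *teaskueg*.
Since the last vowel of the definite form *teaskueg* is /e/ (a front vowel), it takes -ihi, giving *teaskuegihi*.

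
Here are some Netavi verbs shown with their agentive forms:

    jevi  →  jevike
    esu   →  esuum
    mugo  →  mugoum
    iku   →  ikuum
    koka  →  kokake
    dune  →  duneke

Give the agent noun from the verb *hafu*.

hafuum

Looking at the last vowel of each stem: -um when the last vowel of the stem is a rounded vowel (*esu*, *mugo*, *iku*); -ke when the last vowel of the stem is an unrounded vowel (*jevi*, *koka*, *dune*).
Since the last vowel of *hafu* is /u/ (a rounded vowel), it takes -um, giving *hafuum*.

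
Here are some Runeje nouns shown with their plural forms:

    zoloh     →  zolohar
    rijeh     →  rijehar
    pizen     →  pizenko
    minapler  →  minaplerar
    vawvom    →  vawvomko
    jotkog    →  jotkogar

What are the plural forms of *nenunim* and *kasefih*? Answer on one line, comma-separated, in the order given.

nenunimko, kasefihar

The alternation tracks the final consonant of the stem — -ko when the stem ends in a nasal (*pizen*, *vawvom*); -ar when the stem ends in a non-nasal consonant (*zoloh*, *rijeh*, *minapler*, *jotkog*).
Since the final consonant of *nenunim* is /m/ (a nasal), it takes -ko, giving *nenunimko*.
The final consonant of *kasefih* is /h/, which is non-nasal, so the suffix is -ar, giving *kasefihar*.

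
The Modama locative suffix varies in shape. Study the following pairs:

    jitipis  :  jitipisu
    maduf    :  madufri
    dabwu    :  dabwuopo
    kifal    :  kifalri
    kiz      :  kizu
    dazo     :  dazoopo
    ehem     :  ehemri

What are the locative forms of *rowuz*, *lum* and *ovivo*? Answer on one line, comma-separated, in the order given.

rowuzu, lumri, ovivoopo

Looking at the final sound of each stem: -u when the stem ends in a sibilant (*jitipis*, *kiz*); -ri when the stem ends in a non-sibilant consonant (*maduf*, *kifal*, *ehem*); -opo when the stem ends in a vowel (*dabwu*, *dazo*).
*rowuz* — final sound /z/ (a sibilant) → -u → *rowuzu*.
The final sound of *lum* is /m/, which is a non-sibilant consonant, so the suffix is -ri, giving *lumri*.
*ovivo*: final sound = /o/, a vowel → -opo → *ovivoopo*.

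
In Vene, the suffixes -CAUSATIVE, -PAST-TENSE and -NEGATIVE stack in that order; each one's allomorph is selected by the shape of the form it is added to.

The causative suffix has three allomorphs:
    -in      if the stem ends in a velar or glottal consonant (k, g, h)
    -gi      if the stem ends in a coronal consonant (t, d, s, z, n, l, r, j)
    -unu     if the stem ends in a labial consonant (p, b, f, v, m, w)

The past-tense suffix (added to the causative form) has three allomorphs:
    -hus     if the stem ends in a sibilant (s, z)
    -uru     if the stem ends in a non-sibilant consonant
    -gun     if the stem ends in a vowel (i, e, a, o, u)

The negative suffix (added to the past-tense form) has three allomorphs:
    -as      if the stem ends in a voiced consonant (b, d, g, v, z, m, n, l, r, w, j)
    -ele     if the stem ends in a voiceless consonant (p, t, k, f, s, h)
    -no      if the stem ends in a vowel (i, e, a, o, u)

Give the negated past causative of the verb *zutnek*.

The final consonant of *zutnek* is /k/, which is velar/glottal, so the causative suffix is -in, giving *zutnekin*.
The causative form *zutnekin*: final sound = /n/, a non-sibilant consonant → -uru → *zutnekinuru*.
The past-tense form *zutnekinuru* — final sound /u/ (a vowel) → -no → *zutnekinuruno*.

zutnekinuruno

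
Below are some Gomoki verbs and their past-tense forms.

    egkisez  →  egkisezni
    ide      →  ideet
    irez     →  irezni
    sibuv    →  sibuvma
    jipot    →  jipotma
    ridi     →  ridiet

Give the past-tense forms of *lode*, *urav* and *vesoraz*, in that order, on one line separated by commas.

lodeet, uravma, vesorazni

The alternation tracks the final sound of the stem — -ni when the stem ends in a sibilant (*egkisez*, *irez*); -ma when the stem ends in a non-sibilant consonant (*sibuv*, *jipot*); -et when the stem ends in a vowel (*ide*, *ridi*).
Since the final sound of *lode* is /e/ (a vowel), it takes -et, giving *lodeet*.
Since the final sound of *urav* is /v/ (a non-sibilant consonant), it takes -ma, giving *uravma*.
The final sound of *vesoraz* is /z/, which is a sibilant, so the suffix is -ni, giving *vesorazni*.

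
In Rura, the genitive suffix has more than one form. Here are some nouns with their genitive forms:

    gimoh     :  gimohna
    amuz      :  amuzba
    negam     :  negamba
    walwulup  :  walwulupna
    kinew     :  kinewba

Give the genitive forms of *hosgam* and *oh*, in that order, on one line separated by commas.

The suffix is conditioned by the final consonant: -na when the stem ends in a voiceless consonant (*gimoh*, *walwulup*); -ba when the stem ends in a voiced consonant (*amuz*, *negam*, *kinew*).
Since the final consonant of *hosgam* is /m/ (voiced), it takes -ba, giving *hosgamba*.
The final consonant of *oh* is /h/, which is voiceless, so the suffix is -na, giving *ohna*.

hosgamba, ohna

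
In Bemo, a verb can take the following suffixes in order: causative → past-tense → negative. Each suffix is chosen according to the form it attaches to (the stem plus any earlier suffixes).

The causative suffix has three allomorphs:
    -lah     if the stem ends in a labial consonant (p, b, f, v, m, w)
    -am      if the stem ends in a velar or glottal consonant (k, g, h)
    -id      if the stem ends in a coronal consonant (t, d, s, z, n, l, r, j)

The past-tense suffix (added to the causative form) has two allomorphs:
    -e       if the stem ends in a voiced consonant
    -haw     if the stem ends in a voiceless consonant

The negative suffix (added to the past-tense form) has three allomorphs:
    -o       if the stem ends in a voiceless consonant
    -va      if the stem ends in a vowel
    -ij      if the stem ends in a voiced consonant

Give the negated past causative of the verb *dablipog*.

*dablipog*: final consonant = /g/, velar/glottal → -am → *dablipogam*.
The final consonant of the causative form *dablipogam* is /m/, which is voiced, so the past-tense suffix is -e, giving *dablipogame*.
The final sound of the past-tense form *dablipogame* is /e/, which is a vowel, so the negative suffix is -va, giving *dablipogameva*.

dablipogameva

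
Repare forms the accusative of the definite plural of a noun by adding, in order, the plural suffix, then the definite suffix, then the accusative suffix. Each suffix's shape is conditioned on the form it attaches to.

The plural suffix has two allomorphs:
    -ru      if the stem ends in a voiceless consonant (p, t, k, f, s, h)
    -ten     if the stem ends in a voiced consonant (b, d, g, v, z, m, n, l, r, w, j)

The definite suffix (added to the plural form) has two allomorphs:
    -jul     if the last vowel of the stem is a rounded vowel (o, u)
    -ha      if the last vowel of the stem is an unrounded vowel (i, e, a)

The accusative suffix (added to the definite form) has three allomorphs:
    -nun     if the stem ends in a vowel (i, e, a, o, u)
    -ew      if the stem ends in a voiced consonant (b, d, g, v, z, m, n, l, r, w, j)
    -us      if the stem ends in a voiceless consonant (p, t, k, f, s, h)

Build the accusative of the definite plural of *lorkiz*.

lorkiztenhanun

Since the final consonant of *lorkiz* is /z/ (voiced), it takes -ten, giving *lorkizten*.
Since the last vowel of the plural form *lorkizten* is /e/ (an unrounded vowel), it takes -ha, giving *lorkiztenha*.
The definite form *lorkiztenha*: final sound = /a/, a vowel → -nun → *lorkiztenhanun*.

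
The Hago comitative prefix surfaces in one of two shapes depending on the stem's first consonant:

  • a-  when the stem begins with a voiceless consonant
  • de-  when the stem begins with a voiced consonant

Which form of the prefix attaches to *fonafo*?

a-

*fonafo* — first consonant /f/ (voiceless) → a-.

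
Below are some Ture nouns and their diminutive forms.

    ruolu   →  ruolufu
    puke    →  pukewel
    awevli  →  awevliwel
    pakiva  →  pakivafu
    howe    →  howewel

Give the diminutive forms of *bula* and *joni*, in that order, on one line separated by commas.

The pattern is front/back vowel harmony: -wel when the last vowel of the stem is a front vowel (*puke*, *awevli*, *howe*); -fu when the last vowel of the stem is a back vowel (*ruolu*, *pakiva*).
*bula*: last vowel = /a/, a back vowel → -fu → *bulafu*.
The last vowel of *joni* is /i/, which is a front vowel, so the suffix is -wel, giving *joniwel*.

bulafu, joniwel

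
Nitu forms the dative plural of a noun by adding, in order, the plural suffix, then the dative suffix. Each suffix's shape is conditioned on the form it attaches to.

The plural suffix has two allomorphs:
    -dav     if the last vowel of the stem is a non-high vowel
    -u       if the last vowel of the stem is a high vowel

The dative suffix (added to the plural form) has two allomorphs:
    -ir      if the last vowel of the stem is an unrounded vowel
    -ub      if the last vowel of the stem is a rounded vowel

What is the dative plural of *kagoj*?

kagojdavir

*kagoj*: last vowel = /o/, a non-high vowel → -dav → *kagojdav*.
The plural form *kagojdav* — last vowel /a/ (an unrounded vowel) → -ir → *kagojdavir*.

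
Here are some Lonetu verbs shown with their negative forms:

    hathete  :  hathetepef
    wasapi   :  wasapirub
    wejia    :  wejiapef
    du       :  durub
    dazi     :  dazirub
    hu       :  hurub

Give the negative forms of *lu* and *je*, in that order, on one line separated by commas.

lurub, jepef

The pattern is height harmony: -rub when the last vowel of the stem is a high vowel (*wasapi*, *du*, *dazi*, *hu*); -pef when the last vowel of the stem is a non-high vowel (*hathete*, *wejia*).
*lu* — last vowel /u/ (a high vowel) → -rub → *lurub*.
The last vowel of *je* is /e/, which is a non-high vowel, so the suffix is -pef, giving *jepef*.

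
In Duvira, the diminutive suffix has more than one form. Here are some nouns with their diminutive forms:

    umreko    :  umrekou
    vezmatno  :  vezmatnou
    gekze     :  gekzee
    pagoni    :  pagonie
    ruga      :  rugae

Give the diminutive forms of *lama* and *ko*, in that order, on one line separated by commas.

lamae, kou

Looking at the last vowel of each stem: -u when the last vowel of the stem is a rounded vowel (*umreko*, *vezmatno*); -e when the last vowel of the stem is an unrounded vowel (*gekze*, *pagoni*, *ruga*).
*lama* — last vowel /a/ (an unrounded vowel) → -e → *lamae*.
*ko* — last vowel /o/ (a rounded vowel) → -u → *kou*.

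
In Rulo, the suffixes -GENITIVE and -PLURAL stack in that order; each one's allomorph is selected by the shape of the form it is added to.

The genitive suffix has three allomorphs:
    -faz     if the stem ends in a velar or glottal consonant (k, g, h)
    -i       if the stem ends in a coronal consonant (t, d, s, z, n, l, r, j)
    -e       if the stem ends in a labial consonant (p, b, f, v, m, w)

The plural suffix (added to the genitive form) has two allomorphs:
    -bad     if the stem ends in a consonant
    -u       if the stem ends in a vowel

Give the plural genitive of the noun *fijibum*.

fijibumeu

Since the final consonant of *fijibum* is /m/ (labial), it takes -e, giving *fijibume*.
Since the final sound of the genitive form *fijibume* is /e/ (a vowel), it takes -u, giving *fijibumeu*.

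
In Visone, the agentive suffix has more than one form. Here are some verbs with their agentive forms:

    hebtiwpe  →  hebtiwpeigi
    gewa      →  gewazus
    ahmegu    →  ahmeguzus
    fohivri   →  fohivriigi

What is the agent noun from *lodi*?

lodiigi

The alternation tracks the last vowel of the stem — -igi when the last vowel of the stem is a front vowel (*hebtiwpe*, *fohivri*); -zus when the last vowel of the stem is a back vowel (*gewa*, *ahmegu*).
*lodi* — last vowel /i/ (a front vowel) → -igi → *lodiigi*.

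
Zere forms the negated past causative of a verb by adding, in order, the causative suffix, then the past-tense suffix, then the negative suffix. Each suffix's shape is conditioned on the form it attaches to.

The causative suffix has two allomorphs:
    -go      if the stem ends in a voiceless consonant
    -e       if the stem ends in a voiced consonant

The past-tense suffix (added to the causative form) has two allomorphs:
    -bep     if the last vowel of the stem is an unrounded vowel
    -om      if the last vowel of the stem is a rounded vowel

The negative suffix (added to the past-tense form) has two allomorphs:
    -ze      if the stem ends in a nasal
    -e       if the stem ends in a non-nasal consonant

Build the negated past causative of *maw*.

mawebepe

*maw*: final consonant = /w/, voiced → -e → *mawe*.
Since the last vowel of the causative form *mawe* is /e/ (an unrounded vowel), it takes -bep, giving *mawebep*.
The past-tense form *mawebep*: final consonant = /p/, non-nasal → -e → *mawebepe*.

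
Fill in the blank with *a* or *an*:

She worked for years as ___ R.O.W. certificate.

an

The indefinite article is chosen by the initial *sound* of the following word, not its spelling.
The initialism *R.O.W.* is read letter by letter; the first letter, R, is pronounced /ɑr/, which begins with a vowel sound.
So the article is *an*: She worked for years as an R.O.W. certificate.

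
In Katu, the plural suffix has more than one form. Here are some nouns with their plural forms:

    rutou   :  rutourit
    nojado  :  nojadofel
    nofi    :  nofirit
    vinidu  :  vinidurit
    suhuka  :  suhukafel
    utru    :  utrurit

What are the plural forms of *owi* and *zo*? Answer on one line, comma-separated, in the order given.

The suffix is conditioned by the last vowel: -rit when the last vowel of the stem is a high vowel (*rutou*, *nofi*, *vinidu*, *utru*); -fel when the last vowel of the stem is a non-high vowel (*nojado*, *suhuka*).
Since the last vowel of *owi* is /i/ (a high vowel), it takes -rit, giving *owirit*.
Since the last vowel of *zo* is /o/ (a non-high vowel), it takes -fel, giving *zofel*.

owirit, zofel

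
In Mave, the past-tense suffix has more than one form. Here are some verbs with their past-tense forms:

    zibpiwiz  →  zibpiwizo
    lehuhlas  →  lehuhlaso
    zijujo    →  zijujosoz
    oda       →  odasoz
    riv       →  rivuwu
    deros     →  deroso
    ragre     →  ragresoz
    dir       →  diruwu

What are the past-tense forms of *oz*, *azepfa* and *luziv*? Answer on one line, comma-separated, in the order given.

The pattern is sibilance of the final sound: -o when the stem ends in a sibilant (*zibpiwiz*, *lehuhlas*, *deros*); -uwu when the stem ends in a non-sibilant consonant (*riv*, *dir*); -soz when the stem ends in a vowel (*zijujo*, *oda*, *ragre*).
*oz* — final sound /z/ (a sibilant) → -o → *ozo*.
*azepfa* — final sound /a/ (a vowel) → -soz → *azepfasoz*.
The final sound of *luziv* is /v/, which is a non-sibilant consonant, so the suffix is -uwu, giving *luzivuwu*.

ozo, azepfasoz, luzivuwu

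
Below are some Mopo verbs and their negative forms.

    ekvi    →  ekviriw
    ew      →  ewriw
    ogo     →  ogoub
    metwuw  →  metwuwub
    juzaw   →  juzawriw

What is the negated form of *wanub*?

wanubub

Looking at the last vowel of each stem: -ub when the last vowel of the stem is a rounded vowel (*ogo*, *metwuw*); -riw when the last vowel of the stem is an unrounded vowel (*ekvi*, *ew*, *juzaw*).
*wanub* — last vowel /u/ (a rounded vowel) → -ub → *wanubub*.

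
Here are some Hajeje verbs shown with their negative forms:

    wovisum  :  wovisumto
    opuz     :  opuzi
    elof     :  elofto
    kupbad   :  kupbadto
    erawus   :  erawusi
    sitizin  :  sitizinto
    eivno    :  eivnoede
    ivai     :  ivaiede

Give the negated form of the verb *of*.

ofto

The pattern is sibilance of the final sound: -i when the stem ends in a sibilant (*opuz*, *erawus*); -to when the stem ends in a non-sibilant consonant (*wovisum*, *elof*, *kupbad*, *sitizin*); -ede when the stem ends in a vowel (*eivno*, *ivai*).
Since the final sound of *of* is /f/ (a non-sibilant consonant), it takes -to, giving *ofto*.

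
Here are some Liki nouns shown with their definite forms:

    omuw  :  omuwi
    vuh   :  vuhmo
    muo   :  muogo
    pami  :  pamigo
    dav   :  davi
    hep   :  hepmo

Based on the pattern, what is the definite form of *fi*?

figo

The suffix is conditioned by the final sound: -mo when the stem ends in a voiceless consonant (*vuh*, *hep*); -i when the stem ends in a voiced consonant (*omuw*, *dav*); -go when the stem ends in a vowel (*muo*, *pami*).
*fi*: final sound = /i/, a vowel → -go → *figo*.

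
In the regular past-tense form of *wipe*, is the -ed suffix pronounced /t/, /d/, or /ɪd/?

The stem *wipe* ends in a voiceless consonant other than /t/.
The -ed suffix is realized as /ɪd/ after /t, d/; as /t/ after other voiceless consonants; and as /d/ after other voiced sounds.
So -ed on *wipe* is pronounced /t/.

/t/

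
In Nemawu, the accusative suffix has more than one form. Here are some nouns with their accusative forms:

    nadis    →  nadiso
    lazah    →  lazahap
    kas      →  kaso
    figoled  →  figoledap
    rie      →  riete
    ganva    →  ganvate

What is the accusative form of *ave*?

The suffix is conditioned by the final sound: -o when the stem ends in a sibilant (*nadis*, *kas*); -ap when the stem ends in a non-sibilant consonant (*lazah*, *figoled*); -te when the stem ends in a vowel (*rie*, *ganva*).
Since the final sound of *ave* is /e/ (a vowel), it takes -te, giving *avete*.

avete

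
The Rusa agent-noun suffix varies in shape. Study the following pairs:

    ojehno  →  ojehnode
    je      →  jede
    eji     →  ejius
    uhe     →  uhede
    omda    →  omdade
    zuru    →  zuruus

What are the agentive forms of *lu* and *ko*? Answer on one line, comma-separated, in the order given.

Looking at the last vowel of each stem: -us when the last vowel of the stem is a high vowel (*eji*, *zuru*); -de when the last vowel of the stem is a non-high vowel (*ojehno*, *je*, *uhe*, *omda*).
The last vowel of *lu* is /u/, which is a high vowel, so the suffix is -us, giving *luus*.
Since the last vowel of *ko* is /o/ (a non-high vowel), it takes -de, giving *kode*.

luus, kode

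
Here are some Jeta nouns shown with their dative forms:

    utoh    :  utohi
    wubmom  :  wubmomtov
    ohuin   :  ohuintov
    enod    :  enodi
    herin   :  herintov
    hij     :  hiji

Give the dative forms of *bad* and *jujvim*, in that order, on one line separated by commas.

badi, jujvimtov

The suffix is conditioned by the final consonant: -tov when the stem ends in a nasal (*wubmom*, *ohuin*, *herin*); -i when the stem ends in a non-nasal consonant (*utoh*, *enod*, *hij*).
Since the final consonant of *bad* is /d/ (non-nasal), it takes -i, giving *badi*.
The final consonant of *jujvim* is /m/, which is a nasal, so the suffix is -tov, giving *jujvimtov*.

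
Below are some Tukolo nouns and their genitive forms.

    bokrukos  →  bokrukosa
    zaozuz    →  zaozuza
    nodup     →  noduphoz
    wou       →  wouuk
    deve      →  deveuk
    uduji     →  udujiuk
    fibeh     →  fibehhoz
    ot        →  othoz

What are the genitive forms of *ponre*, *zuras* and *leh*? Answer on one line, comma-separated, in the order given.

The pattern is sibilance of the final sound: -a when the stem ends in a sibilant (*bokrukos*, *zaozuz*); -hoz when the stem ends in a non-sibilant consonant (*nodup*, *fibeh*, *ot*); -uk when the stem ends in a vowel (*wou*, *deve*, *uduji*).
The final sound of *ponre* is /e/, which is a vowel, so the suffix is -uk, giving *ponreuk*.
The final sound of *zuras* is /s/, which is a sibilant, so the suffix is -a, giving *zurasa*.
*leh*: final sound = /h/, a non-sibilant consonant → -hoz → *lehhoz*.

ponreuk, zurasa, lehhoz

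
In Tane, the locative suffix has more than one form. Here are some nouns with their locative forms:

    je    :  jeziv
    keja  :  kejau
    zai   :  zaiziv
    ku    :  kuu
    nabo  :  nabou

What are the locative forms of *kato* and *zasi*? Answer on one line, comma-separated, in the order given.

katou, zasiziv

The suffix is conditioned by the last vowel: -ziv when the last vowel of the stem is a front vowel (*je*, *zai*); -u when the last vowel of the stem is a back vowel (*keja*, *ku*, *nabo*).
The last vowel of *kato* is /o/, which is a back vowel, so the suffix is -u, giving *katou*.
The last vowel of *zasi* is /i/, which is a front vowel, so the suffix is -ziv, giving *zasiziv*.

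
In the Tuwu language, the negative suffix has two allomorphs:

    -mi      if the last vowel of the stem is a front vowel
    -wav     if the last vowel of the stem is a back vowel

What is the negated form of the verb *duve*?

duvemi

*duve* — last vowel /e/ (a front vowel) → -mi → *duvemi*.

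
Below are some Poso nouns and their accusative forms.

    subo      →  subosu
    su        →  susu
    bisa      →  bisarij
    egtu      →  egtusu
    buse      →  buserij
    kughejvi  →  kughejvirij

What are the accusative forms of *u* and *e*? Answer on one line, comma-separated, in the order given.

The alternation tracks the last vowel of the stem — -su when the last vowel of the stem is a rounded vowel (*subo*, *su*, *egtu*); -rij when the last vowel of the stem is an unrounded vowel (*bisa*, *buse*, *kughejvi*).
*u* — last vowel /u/ (a rounded vowel) → -su → *usu*.
The last vowel of *e* is /e/, which is an unrounded vowel, so the suffix is -rij, giving *erij*.

usu, erij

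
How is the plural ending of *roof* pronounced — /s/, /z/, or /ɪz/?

The stem *roof* ends in a voiceless non-sibilant consonant.
The plural suffix surfaces as /ɪz/ after sibilants, /s/ after other voiceless consonants, and /z/ after other voiced sounds.
So the plural -s on *roof* is pronounced /s/.

/s/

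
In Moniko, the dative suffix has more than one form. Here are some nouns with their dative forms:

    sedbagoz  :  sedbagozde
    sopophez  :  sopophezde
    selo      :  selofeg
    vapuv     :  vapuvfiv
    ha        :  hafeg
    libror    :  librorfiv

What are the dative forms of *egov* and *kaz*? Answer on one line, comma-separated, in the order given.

The pattern is sibilance of the final sound: -de when the stem ends in a sibilant (*sedbagoz*, *sopophez*); -fiv when the stem ends in a non-sibilant consonant (*vapuv*, *libror*); -feg when the stem ends in a vowel (*selo*, *ha*).
Since the final sound of *egov* is /v/ (a non-sibilant consonant), it takes -fiv, giving *egovfiv*.
The final sound of *kaz* is /z/, which is a sibilant, so the suffix is -de, giving *kazde*.

egovfiv, kazde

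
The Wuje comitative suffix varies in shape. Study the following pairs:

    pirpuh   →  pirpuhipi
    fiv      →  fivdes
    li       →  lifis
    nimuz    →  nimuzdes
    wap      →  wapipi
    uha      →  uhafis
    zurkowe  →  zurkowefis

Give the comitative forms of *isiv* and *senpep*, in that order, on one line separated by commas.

isivdes, senpepipi

The suffix is conditioned by the final sound: -ipi when the stem ends in a voiceless consonant (*pirpuh*, *wap*); -des when the stem ends in a voiced consonant (*fiv*, *nimuz*); -fis when the stem ends in a vowel (*li*, *uha*, *zurkowe*).
The final sound of *isiv* is /v/, which is a voiced consonant, so the suffix is -des, giving *isivdes*.
*senpep* — final sound /p/ (a voiceless consonant) → -ipi → *senpepipi*.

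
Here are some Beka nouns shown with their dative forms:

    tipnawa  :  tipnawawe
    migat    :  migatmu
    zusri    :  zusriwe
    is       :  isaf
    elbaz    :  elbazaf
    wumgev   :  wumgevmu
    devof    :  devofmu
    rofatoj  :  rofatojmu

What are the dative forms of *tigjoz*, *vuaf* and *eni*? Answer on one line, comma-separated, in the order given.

Looking at the final sound of each stem: -af when the stem ends in a sibilant (*is*, *elbaz*); -mu when the stem ends in a non-sibilant consonant (*migat*, *wumgev*, *devof*, *rofatoj*); -we when the stem ends in a vowel (*tipnawa*, *zusri*).
Since the final sound of *tigjoz* is /z/ (a sibilant), it takes -af, giving *tigjozaf*.
*vuaf*: final sound = /f/, a non-sibilant consonant → -mu → *vuafmu*.
The final sound of *eni* is /i/, which is a vowel, so the suffix is -we, giving *eniwe*.

tigjozaf, vuafmu, eniwe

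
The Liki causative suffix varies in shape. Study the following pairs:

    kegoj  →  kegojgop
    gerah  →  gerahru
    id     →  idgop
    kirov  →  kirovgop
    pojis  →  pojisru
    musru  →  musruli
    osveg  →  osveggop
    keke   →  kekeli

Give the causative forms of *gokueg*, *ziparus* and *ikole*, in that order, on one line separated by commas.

gokueggop, ziparusru, ikoleli

The pattern is voicing of the final sound: -ru when the stem ends in a voiceless consonant (*gerah*, *pojis*); -gop when the stem ends in a voiced consonant (*kegoj*, *id*, *kirov*, *osveg*); -li when the stem ends in a vowel (*musru*, *keke*).
*gokueg* — final sound /g/ (a voiced consonant) → -gop → *gokueggop*.
*ziparus* — final sound /s/ (a voiceless consonant) → -ru → *ziparusru*.
Since the final sound of *ikole* is /e/ (a vowel), it takes -li, giving *ikoleli*.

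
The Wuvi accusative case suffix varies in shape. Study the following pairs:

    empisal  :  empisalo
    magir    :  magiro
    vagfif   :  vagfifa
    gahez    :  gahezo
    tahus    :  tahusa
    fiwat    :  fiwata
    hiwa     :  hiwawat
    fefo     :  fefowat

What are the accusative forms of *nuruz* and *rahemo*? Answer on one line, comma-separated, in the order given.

nuruzo, rahemowat

The alternation tracks the final sound of the stem — -a when the stem ends in a voiceless consonant (*vagfif*, *tahus*, *fiwat*); -o when the stem ends in a voiced consonant (*empisal*, *magir*, *gahez*); -wat when the stem ends in a vowel (*hiwa*, *fefo*).
The final sound of *nuruz* is /z/, which is a voiced consonant, so the suffix is -o, giving *nuruzo*.
*rahemo*: final sound = /o/, a vowel → -wat → *rahemowat*.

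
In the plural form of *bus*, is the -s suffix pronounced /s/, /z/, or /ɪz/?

The stem *bus* ends in a sibilant (/s, z, ʃ, ʒ, tʃ, dʒ/).
The plural suffix surfaces as /ɪz/ after sibilants, /s/ after other voiceless consonants, and /z/ after other voiced sounds.
So the plural -s on *bus* is pronounced /ɪz/.

/ɪz/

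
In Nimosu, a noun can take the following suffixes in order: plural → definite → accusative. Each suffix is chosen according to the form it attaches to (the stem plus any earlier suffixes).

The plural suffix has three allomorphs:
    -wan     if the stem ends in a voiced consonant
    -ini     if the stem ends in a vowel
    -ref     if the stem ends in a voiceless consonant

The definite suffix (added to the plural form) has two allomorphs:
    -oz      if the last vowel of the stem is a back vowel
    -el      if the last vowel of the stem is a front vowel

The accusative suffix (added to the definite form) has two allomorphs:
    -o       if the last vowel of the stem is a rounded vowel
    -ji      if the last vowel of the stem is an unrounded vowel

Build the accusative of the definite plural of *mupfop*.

*mupfop*: final sound = /p/, a voiceless consonant → -ref → *mupfopref*.
The last vowel of the plural form *mupfopref* is /e/, which is a front vowel, so the definite suffix is -el, giving *mupfoprefel*.
The definite form *mupfoprefel*: last vowel = /e/, an unrounded vowel → -ji → *mupfoprefelji*.

mupfoprefelji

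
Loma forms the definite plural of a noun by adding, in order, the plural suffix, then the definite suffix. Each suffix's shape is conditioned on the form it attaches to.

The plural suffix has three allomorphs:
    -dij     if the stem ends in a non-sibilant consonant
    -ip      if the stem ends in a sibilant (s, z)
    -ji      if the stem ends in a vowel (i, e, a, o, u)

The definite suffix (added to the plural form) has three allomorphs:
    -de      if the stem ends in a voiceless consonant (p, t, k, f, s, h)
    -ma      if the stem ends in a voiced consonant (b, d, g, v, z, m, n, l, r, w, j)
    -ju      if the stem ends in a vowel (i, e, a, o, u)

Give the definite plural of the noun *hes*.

hesipde

The final sound of *hes* is /s/, which is a sibilant, so the plural suffix is -ip, giving *hesip*.
The plural form *hesip* — final sound /p/ (a voiceless consonant) → -de → *hesipde*.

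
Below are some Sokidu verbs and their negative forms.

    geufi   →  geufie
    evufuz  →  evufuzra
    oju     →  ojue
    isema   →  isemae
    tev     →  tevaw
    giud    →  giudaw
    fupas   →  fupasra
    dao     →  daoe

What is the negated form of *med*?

medaw

Looking at the final sound of each stem: -ra when the stem ends in a sibilant (*evufuz*, *fupas*); -aw when the stem ends in a non-sibilant consonant (*tev*, *giud*); -e when the stem ends in a vowel (*geufi*, *oju*, *isema*, *dao*).
The final sound of *med* is /d/, which is a non-sibilant consonant, so the suffix is -aw, giving *medaw*.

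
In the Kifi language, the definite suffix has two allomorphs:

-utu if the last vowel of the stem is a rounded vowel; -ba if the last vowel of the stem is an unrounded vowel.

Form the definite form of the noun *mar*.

marba

Since the last vowel of *mar* is /a/ (an unrounded vowel), it takes -ba, giving *marba*.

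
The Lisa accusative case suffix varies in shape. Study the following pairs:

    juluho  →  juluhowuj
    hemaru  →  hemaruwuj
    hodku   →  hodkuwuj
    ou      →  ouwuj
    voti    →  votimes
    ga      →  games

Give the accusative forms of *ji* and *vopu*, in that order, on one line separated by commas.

jimes, vopuwuj

Looking at the last vowel of each stem: -wuj when the last vowel of the stem is a rounded vowel (*juluho*, *hemaru*, *hodku*, *ou*); -mes when the last vowel of the stem is an unrounded vowel (*voti*, *ga*).
*ji* — last vowel /i/ (an unrounded vowel) → -mes → *jimes*.
Since the last vowel of *vopu* is /u/ (a rounded vowel), it takes -wuj, giving *vopuwuj*.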